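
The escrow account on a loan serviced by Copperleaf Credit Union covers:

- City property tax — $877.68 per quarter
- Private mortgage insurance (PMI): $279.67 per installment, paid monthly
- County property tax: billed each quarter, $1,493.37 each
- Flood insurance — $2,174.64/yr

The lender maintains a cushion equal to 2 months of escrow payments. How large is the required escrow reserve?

City property tax: $877.68 × 4 = $3,510.72 per year
Private mortgage insurance (PMI): $279.67 × 12 = $3,356.04 per year
County property tax: $1,493.37 × 4 = $5,973.48 per year
Flood insurance: $2,174.64 per year
Combined annual = $15,014.88
Monthly escrow = $15,014.88 / 12 = $1,251.24
Cushion = 2 × $1,251.24 = $2,502.48

$2,502.48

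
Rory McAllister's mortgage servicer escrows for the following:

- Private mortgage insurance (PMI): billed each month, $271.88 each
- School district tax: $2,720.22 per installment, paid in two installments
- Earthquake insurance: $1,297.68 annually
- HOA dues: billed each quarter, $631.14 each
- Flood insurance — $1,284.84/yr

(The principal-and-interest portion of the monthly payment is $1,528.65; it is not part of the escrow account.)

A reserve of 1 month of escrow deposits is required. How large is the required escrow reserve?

$1,150.84

Private mortgage insurance (PMI): $271.88 × 12 = $3,262.56 annually
School district tax: $2,720.22 × 2 = $5,440.44 annually
Earthquake insurance: $1,297.68 annually
HOA dues: $631.14 × 4 = $2,524.56 annually
Flood insurance: $1,284.84 annually
Combined annual = $3,262.56 + $5,440.44 + $1,297.68 + $2,524.56 + $1,284.84 = $13,810.08
Per month = $13,810.08 / 12 = $1,150.84
Reserve = 1 × $1,150.84 = $1,150.84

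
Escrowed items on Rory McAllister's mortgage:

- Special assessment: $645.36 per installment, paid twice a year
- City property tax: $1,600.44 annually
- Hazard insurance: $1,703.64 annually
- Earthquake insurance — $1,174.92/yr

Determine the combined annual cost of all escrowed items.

Special assessment: $645.36 × 2 = $1,290.72
City property tax: $1,600.44
Hazard insurance: $1,703.64
Earthquake insurance: $1,174.92
Total per year = $5,769.72

$5,769.72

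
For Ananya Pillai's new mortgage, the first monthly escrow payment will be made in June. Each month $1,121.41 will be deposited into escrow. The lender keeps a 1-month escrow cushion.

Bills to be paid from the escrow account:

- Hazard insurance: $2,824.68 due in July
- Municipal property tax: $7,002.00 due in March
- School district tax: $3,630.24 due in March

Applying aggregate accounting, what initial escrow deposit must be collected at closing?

Cushion = 1 × $1,121.41 = $1,121.41
Trial balance (start $0, +$1,121.41 each month, − disbursements):
  Jun: +$1,121.41 → $1,121.41
  Jul: +$1,121.41 − $2,824.68 → -$581.86
  Aug: +$1,121.41 → $539.55
  Sep: +$1,121.41 → $1,660.96
  Oct: +$1,121.41 → $2,782.37
  Nov: +$1,121.41 → $3,903.78
  Dec: +$1,121.41 → $5,025.19
  Jan: +$1,121.41 → $6,146.60
  Feb: +$1,121.41 → $7,268.01
  Mar: +$1,121.41 − $10,632.24 → -$2,242.82
  Apr: +$1,121.41 → -$1,121.41
  May: +$1,121.41 → $0.00
Lowest trial balance = -$2,242.82 (Mar)
Initial deposit = cushion − low point = $1,121.41 − (-$2,242.82) = $3,364.23

$3,364.23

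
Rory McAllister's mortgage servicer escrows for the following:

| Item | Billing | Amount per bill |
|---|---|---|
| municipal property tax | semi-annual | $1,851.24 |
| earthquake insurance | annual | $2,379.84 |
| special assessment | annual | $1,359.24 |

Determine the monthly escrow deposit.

$620.13

Municipal property tax = $1,851.24 × 2 = $3,702.48
Earthquake insurance = $2,379.84
Special assessment = $1,359.24
Total annual escrow = $7,441.56
Base monthly escrow = $7,441.56 / 12 = $620.13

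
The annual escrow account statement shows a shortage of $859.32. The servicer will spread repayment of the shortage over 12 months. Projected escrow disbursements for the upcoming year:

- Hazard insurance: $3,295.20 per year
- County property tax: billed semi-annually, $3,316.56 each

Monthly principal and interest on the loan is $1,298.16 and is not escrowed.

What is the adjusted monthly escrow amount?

Hazard insurance: $3,295.20/yr
County property tax: $3,316.56 × 2 = $6,633.12/yr
Combined annual = $9,928.32
Monthly = $9,928.32 ÷ 12 = $827.36
Shortage spread = $859.32 / 12 = $71.61/mo
New monthly escrow = $827.36 + $71.61 = $898.97

$898.97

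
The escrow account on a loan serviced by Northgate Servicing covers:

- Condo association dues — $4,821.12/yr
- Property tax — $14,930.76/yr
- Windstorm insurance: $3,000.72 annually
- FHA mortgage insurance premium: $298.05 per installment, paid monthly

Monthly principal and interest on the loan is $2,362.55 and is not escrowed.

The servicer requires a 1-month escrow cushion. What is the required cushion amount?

$2,194.10

Condo association dues — $4,821.12
Property tax — $14,930.76
Windstorm insurance — $3,000.72
FHA mortgage insurance premium — $298.05 × 12 = $3,576.60
Combined annual = $4,821.12 + $14,930.76 + $3,000.72 + $3,576.60 = $26,329.20
Monthly escrow = $26,329.20 / 12 = $2,194.10
Required cushion = 1 × $2,194.10 = $2,194.10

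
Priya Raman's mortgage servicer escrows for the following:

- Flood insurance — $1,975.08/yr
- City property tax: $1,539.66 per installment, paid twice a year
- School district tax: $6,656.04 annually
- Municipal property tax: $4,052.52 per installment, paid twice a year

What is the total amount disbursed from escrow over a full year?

$19,815.48

Flood insurance: $1,975.08/yr
City property tax: $1,539.66 × 2 = $3,079.32/yr
School district tax: $6,656.04/yr
Municipal property tax: $4,052.52 × 2 = $8,105.04/yr
Total annual escrow = $1,975.08 + $3,079.32 + $6,656.04 + $8,105.04 = $19,815.48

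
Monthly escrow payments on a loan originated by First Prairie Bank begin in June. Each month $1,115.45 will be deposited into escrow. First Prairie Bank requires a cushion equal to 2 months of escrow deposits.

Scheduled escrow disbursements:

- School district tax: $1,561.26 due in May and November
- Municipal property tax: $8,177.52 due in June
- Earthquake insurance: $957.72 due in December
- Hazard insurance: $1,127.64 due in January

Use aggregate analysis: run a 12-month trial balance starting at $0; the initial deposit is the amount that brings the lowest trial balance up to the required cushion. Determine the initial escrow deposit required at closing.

Cushion = 2 × $1,115.45 = $2,230.90
Trial balance (start $0, +$1,115.45 each month, − disbursements):
  Jun: +$1,115.45 − $8,177.52 → -$7,062.07
  Jul: +$1,115.45 → -$5,946.62
  Aug: +$1,115.45 → -$4,831.17
  Sep: +$1,115.45 → -$3,715.72
  Oct: +$1,115.45 → -$2,600.27
  Nov: +$1,115.45 − $1,561.26 → -$3,046.08
  Dec: +$1,115.45 − $957.72 → -$2,888.35
  Jan: +$1,115.45 − $1,127.64 → -$2,900.54
  Feb: +$1,115.45 → -$1,785.09
  Mar: +$1,115.45 → -$669.64
  Apr: +$1,115.45 → $445.81
  May: +$1,115.45 − $1,561.26 → $0.00
Lowest trial balance = -$7,062.07 (Jun)
Initial deposit = cushion − low point = $2,230.90 − (-$7,062.07) = $9,292.97

$9,292.97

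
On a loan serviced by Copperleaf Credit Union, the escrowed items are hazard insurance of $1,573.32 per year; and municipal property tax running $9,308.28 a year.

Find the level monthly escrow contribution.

$906.80

Hazard insurance: $1,573.32 annually
Municipal property tax: $9,308.28 annually
Total annual escrow = $1,573.32 + $9,308.28 = $10,881.60
Base monthly escrow = $10,881.60 / 12 = $906.80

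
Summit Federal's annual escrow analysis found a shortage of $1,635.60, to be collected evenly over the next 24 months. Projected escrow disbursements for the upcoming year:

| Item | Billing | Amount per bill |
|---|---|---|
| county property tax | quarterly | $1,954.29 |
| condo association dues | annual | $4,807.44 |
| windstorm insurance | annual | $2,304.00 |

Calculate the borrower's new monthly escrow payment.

$1,312.20

County property tax: $1,954.29 × 4 = $7,817.16 annually
Condo association dues: $4,807.44 annually
Windstorm insurance: $2,304.00 annually
Combined annual = $7,817.16 + $4,807.44 + $2,304.00 = $14,928.60
Monthly = $14,928.60 ÷ 12 = $1,244.05
Shortage spread = $1,635.60 ÷ 24 = $68.15/mo
Adjusted monthly = $1,244.05 + $68.15 = $1,312.20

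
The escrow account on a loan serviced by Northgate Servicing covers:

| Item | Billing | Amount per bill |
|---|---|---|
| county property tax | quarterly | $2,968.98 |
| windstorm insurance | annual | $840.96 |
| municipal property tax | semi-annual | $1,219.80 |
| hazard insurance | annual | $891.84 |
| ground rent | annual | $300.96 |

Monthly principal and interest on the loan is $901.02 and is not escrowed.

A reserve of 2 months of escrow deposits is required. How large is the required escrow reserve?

County property tax = $2,968.98 × 4 = $11,875.92 per year
Windstorm insurance = $840.96 per year
Municipal property tax = $1,219.80 × 2 = $2,439.60 per year
Hazard insurance = $891.84 per year
Ground rent = $300.96 per year
Combined annual = $11,875.92 + $840.96 + $2,439.60 + $891.84 + $300.96 = $16,349.28
Monthly = $16,349.28 ÷ 12 = $1,362.44
Required cushion = 2 × $1,362.44 = $2,724.88

$2,724.88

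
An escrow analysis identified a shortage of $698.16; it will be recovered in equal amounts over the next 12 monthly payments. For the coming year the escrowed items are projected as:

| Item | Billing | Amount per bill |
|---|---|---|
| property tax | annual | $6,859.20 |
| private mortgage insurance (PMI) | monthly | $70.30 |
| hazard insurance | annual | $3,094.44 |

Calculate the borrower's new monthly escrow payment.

Property tax = $6,859.20 per year
Private mortgage insurance (PMI) = $70.30 × 12 = $843.60 per year
Hazard insurance = $3,094.44 per year
Combined annual = $10,797.24
Base monthly escrow = $10,797.24 ÷ 12 = $899.77
Shortage spread = $698.16 ÷ 12 = $58.18/mo
New monthly escrow = $899.77 + $58.18 = $957.95

$957.95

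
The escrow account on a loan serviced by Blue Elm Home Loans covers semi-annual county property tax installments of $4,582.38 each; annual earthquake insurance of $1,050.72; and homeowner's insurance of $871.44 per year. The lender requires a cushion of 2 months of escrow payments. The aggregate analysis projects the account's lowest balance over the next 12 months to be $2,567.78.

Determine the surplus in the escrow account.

$719.96

County property tax = $4,582.38 × 2 = $9,164.76 annually
Earthquake insurance = $1,050.72 annually
Homeowner's insurance = $871.44 annually
Combined annual = $11,086.92
Monthly = $11,086.92 / 12 = $923.91
Cushion = 2 × $923.91 = $1,847.82
Excess over cushion: $2,567.78 − $1,847.82 = $719.96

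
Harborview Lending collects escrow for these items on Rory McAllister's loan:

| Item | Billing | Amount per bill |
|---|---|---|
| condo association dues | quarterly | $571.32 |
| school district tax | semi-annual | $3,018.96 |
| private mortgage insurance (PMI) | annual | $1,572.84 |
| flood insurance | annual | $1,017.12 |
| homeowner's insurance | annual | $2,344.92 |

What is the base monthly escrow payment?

$1,104.84

Condo association dues — $571.32 × 4 = $2,285.28 annually
School district tax — $3,018.96 × 2 = $6,037.92 annually
Private mortgage insurance (PMI) — $1,572.84 annually
Flood insurance — $1,017.12 annually
Homeowner's insurance — $2,344.92 annually
Total per year = $2,285.28 + $6,037.92 + $1,572.84 + $1,017.12 + $2,344.92 = $13,258.08
Per month = $13,258.08 ÷ 12 = $1,104.84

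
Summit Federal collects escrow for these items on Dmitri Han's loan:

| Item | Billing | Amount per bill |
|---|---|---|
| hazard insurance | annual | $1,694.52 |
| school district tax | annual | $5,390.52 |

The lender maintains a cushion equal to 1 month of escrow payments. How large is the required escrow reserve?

Hazard insurance: $1,694.52 annually
School district tax: $5,390.52 annually
Combined annual = $1,694.52 + $5,390.52 = $7,085.04
Per month = $7,085.04 ÷ 12 = $590.42
Cushion = 1 × $590.42 = $590.42

$590.42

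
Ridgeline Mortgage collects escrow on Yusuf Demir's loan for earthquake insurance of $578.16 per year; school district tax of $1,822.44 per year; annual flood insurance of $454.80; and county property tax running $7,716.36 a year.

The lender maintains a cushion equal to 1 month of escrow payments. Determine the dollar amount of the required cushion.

$880.98

Earthquake insurance: $578.16 annually
School district tax: $1,822.44 annually
Flood insurance: $454.80 annually
County property tax: $7,716.36 annually
Annual escrow total = $578.16 + $1,822.44 + $454.80 + $7,716.36 = $10,571.76
Base monthly escrow = $10,571.76 ÷ 12 = $880.98
Cushion = 1 × $880.98 = $880.98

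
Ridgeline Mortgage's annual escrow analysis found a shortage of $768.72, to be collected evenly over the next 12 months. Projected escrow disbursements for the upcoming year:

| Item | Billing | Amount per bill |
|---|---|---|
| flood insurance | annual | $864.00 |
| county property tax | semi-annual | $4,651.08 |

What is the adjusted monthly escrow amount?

$911.24

Flood insurance: $864.00 annually
County property tax: $4,651.08 × 2 = $9,302.16 annually
Yearly total = $10,166.16
Per month = $10,166.16 ÷ 12 = $847.18
Shortage per month = $768.72 ÷ 12 = $64.06
New monthly escrow = $847.18 + $64.06 = $911.24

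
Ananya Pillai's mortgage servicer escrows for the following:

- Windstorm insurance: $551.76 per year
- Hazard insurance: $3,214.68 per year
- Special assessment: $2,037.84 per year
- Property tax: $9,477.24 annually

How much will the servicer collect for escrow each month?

$1,273.46

Windstorm insurance — $551.76/yr
Hazard insurance — $3,214.68/yr
Special assessment — $2,037.84/yr
Property tax — $9,477.24/yr
Total per year = $551.76 + $3,214.68 + $2,037.84 + $9,477.24 = $15,281.52
Monthly = $15,281.52 ÷ 12 = $1,273.46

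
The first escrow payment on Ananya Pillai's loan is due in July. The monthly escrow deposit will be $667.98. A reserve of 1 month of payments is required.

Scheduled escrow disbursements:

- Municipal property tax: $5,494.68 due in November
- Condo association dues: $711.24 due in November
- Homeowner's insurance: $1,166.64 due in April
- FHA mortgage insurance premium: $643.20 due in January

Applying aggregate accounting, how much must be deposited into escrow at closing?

$3,534.00

Cushion = 1 × $667.98 = $667.98
Trial balance (start $0, +$667.98 each month, − disbursements):
  Jul: +$667.98 → $667.98
  Aug: +$667.98 → $1,335.96
  Sep: +$667.98 → $2,003.94
  Oct: +$667.98 → $2,671.92
  Nov: +$667.98 − $6,205.92 → -$2,866.02
  Dec: +$667.98 → -$2,198.04
  Jan: +$667.98 − $643.20 → -$2,173.26
  Feb: +$667.98 → -$1,505.28
  Mar: +$667.98 → -$837.30
  Apr: +$667.98 − $1,166.64 → -$1,335.96
  May: +$667.98 → -$667.98
  Jun: +$667.98 → $0.00
Lowest trial balance = -$2,866.02 (Nov)
Initial deposit = cushion − low point = $667.98 − (-$2,866.02) = $3,534.00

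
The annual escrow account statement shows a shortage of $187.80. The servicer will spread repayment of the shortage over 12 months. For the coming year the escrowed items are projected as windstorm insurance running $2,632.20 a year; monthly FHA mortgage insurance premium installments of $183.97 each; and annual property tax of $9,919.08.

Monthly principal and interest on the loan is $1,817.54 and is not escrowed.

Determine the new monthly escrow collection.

Windstorm insurance: $2,632.20 annually
FHA mortgage insurance premium: $183.97 × 12 = $2,207.64 annually
Property tax: $9,919.08 annually
Combined annual = $2,632.20 + $2,207.64 + $9,919.08 = $14,758.92
Monthly escrow = $14,758.92 / 12 = $1,229.91
Shortage spread = $187.80 / 12 = $15.65/mo
Adjusted monthly = $1,229.91 + $15.65 = $1,245.56

$1,245.56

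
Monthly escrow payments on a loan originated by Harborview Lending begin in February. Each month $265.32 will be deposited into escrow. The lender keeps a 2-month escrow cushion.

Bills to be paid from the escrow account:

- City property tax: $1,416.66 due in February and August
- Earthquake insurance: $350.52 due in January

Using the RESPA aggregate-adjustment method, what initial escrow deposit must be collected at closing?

$1,681.98

Cushion = 2 × $265.32 = $530.64
Trial balance (start $0, +$265.32 each month, − disbursements):
  Feb: +$265.32 − $1,416.66 → -$1,151.34
  Mar: +$265.32 → -$886.02
  Apr: +$265.32 → -$620.70
  May: +$265.32 → -$355.38
  Jun: +$265.32 → -$90.06
  Jul: +$265.32 → $175.26
  Aug: +$265.32 − $1,416.66 → -$976.08
  Sep: +$265.32 → -$710.76
  Oct: +$265.32 → -$445.44
  Nov: +$265.32 → -$180.12
  Dec: +$265.32 → $85.20
  Jan: +$265.32 − $350.52 → $0.00
Lowest trial balance = -$1,151.34 (Feb)
Initial deposit = cushion − low point = $530.64 − (-$1,151.34) = $1,681.98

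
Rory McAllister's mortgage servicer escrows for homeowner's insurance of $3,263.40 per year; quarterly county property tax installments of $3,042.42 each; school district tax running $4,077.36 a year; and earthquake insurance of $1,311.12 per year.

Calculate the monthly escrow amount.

$1,735.13

Homeowner's insurance = $3,263.40
County property tax = $3,042.42 × 4 = $12,169.68
School district tax = $4,077.36
Earthquake insurance = $1,311.12
Combined annual = $3,263.40 + $12,169.68 + $4,077.36 + $1,311.12 = $20,821.56
Per month = $20,821.56 / 12 = $1,735.13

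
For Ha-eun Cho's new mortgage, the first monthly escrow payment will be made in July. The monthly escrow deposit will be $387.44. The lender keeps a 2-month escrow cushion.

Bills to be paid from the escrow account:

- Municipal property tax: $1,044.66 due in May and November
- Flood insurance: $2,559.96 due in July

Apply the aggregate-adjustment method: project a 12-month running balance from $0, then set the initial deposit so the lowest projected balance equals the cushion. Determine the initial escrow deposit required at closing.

Cushion = 2 × $387.44 = $774.88
Trial balance (start $0, +$387.44 each month, − disbursements):
  Jul: +$387.44 − $2,559.96 → -$2,172.52
  Aug: +$387.44 → -$1,785.08
  Sep: +$387.44 → -$1,397.64
  Oct: +$387.44 → -$1,010.20
  Nov: +$387.44 − $1,044.66 → -$1,667.42
  Dec: +$387.44 → -$1,279.98
  Jan: +$387.44 → -$892.54
  Feb: +$387.44 → -$505.10
  Mar: +$387.44 → -$117.66
  Apr: +$387.44 → $269.78
  May: +$387.44 − $1,044.66 → -$387.44
  Jun: +$387.44 → $0.00
Lowest trial balance = -$2,172.52 (Jul)
Initial deposit = cushion − low point = $774.88 − (-$2,172.52) = $2,947.40

$2,947.40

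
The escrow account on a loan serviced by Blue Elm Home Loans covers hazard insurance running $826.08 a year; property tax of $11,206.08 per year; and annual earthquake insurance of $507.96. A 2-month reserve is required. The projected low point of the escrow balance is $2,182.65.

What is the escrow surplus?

$92.63

Hazard insurance: $826.08
Property tax: $11,206.08
Earthquake insurance: $507.96
Annual escrow total = $826.08 + $11,206.08 + $507.96 = $12,540.12
Monthly = $12,540.12 ÷ 12 = $1,045.01
Required cushion = 2 × $1,045.01 = $2,090.02
Surplus = $2,182.65 − $2,090.02 = $92.63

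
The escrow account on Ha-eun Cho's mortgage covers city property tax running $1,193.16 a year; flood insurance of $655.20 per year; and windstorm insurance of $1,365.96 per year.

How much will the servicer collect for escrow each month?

$267.86

City property tax — $1,193.16 annually
Flood insurance — $655.20 annually
Windstorm insurance — $1,365.96 annually
Total per year = $1,193.16 + $655.20 + $1,365.96 = $3,214.32
Monthly = $3,214.32 / 12 = $267.86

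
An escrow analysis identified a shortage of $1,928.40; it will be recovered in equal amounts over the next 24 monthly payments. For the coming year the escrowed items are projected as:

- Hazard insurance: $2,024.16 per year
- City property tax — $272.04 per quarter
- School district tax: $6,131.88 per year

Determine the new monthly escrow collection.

$850.70

Hazard insurance — $2,024.16 per year
City property tax — $272.04 × 4 = $1,088.16 per year
School district tax — $6,131.88 per year
Yearly total = $2,024.16 + $1,088.16 + $6,131.88 = $9,244.20
Base monthly escrow = $9,244.20 / 12 = $770.35
Shortage per month = $1,928.40 / 24 = $80.35
New monthly escrow = $770.35 + $80.35 = $850.70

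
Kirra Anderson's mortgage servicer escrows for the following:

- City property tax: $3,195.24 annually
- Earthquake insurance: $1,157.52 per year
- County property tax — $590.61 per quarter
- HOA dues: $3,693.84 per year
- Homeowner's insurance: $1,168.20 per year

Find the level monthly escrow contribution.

$964.77

City property tax: $3,195.24 per year
Earthquake insurance: $1,157.52 per year
County property tax: $590.61 × 4 = $2,362.44 per year
HOA dues: $3,693.84 per year
Homeowner's insurance: $1,168.20 per year
Annual escrow total = $11,577.24
Monthly escrow = $11,577.24 ÷ 12 = $964.77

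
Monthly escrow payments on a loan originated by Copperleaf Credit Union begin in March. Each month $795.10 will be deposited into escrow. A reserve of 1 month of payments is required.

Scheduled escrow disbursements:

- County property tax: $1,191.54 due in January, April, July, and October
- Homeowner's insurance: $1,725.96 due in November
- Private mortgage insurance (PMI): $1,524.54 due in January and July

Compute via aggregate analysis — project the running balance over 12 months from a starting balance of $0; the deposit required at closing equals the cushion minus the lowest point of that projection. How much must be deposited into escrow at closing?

$1,590.20

Cushion = 1 × $795.10 = $795.10
Trial balance (start $0, +$795.10 each month, − disbursements):
  Mar: +$795.10 → $795.10
  Apr: +$795.10 − $1,191.54 → $398.66
  May: +$795.10 → $1,193.76
  Jun: +$795.10 → $1,988.86
  Jul: +$795.10 − $2,716.08 → $67.88
  Aug: +$795.10 → $862.98
  Sep: +$795.10 → $1,658.08
  Oct: +$795.10 − $1,191.54 → $1,261.64
  Nov: +$795.10 − $1,725.96 → $330.78
  Dec: +$795.10 → $1,125.88
  Jan: +$795.10 − $2,716.08 → -$795.10
  Feb: +$795.10 → $0.00
Lowest trial balance = -$795.10 (Jan)
Initial deposit = cushion − low point = $795.10 − (-$795.10) = $1,590.20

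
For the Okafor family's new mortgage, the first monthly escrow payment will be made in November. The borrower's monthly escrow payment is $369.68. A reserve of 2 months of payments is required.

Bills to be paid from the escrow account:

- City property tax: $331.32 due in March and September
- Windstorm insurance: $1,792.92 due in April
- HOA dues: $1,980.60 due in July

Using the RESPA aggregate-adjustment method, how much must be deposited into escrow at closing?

Cushion = 2 × $369.68 = $739.36
Trial balance (start $0, +$369.68 each month, − disbursements):
  Nov: +$369.68 → $369.68
  Dec: +$369.68 → $739.36
  Jan: +$369.68 → $1,109.04
  Feb: +$369.68 → $1,478.72
  Mar: +$369.68 − $331.32 → $1,517.08
  Apr: +$369.68 − $1,792.92 → $93.84
  May: +$369.68 → $463.52
  Jun: +$369.68 → $833.20
  Jul: +$369.68 − $1,980.60 → -$777.72
  Aug: +$369.68 → -$408.04
  Sep: +$369.68 − $331.32 → -$369.68
  Oct: +$369.68 → $0.00
Lowest trial balance = -$777.72 (Jul)
Initial deposit = cushion − low point = $739.36 − (-$777.72) = $1,517.08

$1,517.08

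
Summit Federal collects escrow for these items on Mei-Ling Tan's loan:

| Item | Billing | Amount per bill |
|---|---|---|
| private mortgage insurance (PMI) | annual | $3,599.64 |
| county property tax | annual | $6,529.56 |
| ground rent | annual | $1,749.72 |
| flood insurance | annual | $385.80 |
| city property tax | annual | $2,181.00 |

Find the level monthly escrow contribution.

$1,203.81

Private mortgage insurance (PMI): $3,599.64/yr
County property tax: $6,529.56/yr
Ground rent: $1,749.72/yr
Flood insurance: $385.80/yr
City property tax: $2,181.00/yr
Total annual escrow = $14,445.72
Monthly = $14,445.72 / 12 = $1,203.81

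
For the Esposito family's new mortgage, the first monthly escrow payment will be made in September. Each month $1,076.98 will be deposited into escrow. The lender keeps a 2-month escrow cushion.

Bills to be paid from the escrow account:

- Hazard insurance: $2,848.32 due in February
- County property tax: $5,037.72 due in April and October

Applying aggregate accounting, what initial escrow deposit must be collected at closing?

$6,461.88

Cushion = 2 × $1,076.98 = $2,153.96
Trial balance (start $0, +$1,076.98 each month, − disbursements):
  Sep: +$1,076.98 → $1,076.98
  Oct: +$1,076.98 − $5,037.72 → -$2,883.76
  Nov: +$1,076.98 → -$1,806.78
  Dec: +$1,076.98 → -$729.80
  Jan: +$1,076.98 → $347.18
  Feb: +$1,076.98 − $2,848.32 → -$1,424.16
  Mar: +$1,076.98 → -$347.18
  Apr: +$1,076.98 − $5,037.72 → -$4,307.92
  May: +$1,076.98 → -$3,230.94
  Jun: +$1,076.98 → -$2,153.96
  Jul: +$1,076.98 → -$1,076.98
  Aug: +$1,076.98 → $0.00
Lowest trial balance = -$4,307.92 (Apr)
Initial deposit = cushion − low point = $2,153.96 − (-$4,307.92) = $6,461.88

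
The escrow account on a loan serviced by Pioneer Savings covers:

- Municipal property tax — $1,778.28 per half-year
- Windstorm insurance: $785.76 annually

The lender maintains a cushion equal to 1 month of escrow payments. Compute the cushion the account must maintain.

$361.86

Municipal property tax: $1,778.28 × 2 = $3,556.56 annually
Windstorm insurance: $785.76 annually
Yearly total = $3,556.56 + $785.76 = $4,342.32
Monthly escrow = $4,342.32 / 12 = $361.86
Reserve = 1 × $361.86 = $361.86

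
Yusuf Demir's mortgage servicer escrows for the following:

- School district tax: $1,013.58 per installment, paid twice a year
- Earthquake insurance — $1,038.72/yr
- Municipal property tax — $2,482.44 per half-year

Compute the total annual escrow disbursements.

School district tax = $1,013.58 × 2 = $2,027.16/yr
Earthquake insurance = $1,038.72/yr
Municipal property tax = $2,482.44 × 2 = $4,964.88/yr
Annual escrow total = $2,027.16 + $1,038.72 + $4,964.88 = $8,030.76

$8,030.76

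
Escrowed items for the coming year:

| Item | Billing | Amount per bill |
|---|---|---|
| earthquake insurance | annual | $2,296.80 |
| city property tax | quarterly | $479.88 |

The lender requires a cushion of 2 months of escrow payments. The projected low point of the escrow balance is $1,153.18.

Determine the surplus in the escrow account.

Earthquake insurance: $2,296.80
City property tax: $479.88 × 4 = $1,919.52
Total annual escrow = $2,296.80 + $1,919.52 = $4,216.32
Monthly escrow = $4,216.32 ÷ 12 = $351.36
Required cushion = 2 × $351.36 = $702.72
Excess over cushion: $1,153.18 − $702.72 = $450.46

$450.46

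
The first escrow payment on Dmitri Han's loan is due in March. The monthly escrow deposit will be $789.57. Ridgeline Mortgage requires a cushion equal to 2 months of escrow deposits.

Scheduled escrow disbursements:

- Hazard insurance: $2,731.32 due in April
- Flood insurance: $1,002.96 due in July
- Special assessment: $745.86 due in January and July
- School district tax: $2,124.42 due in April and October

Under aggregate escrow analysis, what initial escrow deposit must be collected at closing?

Cushion = 2 × $789.57 = $1,579.14
Trial balance (start $0, +$789.57 each month, − disbursements):
  Mar: +$789.57 → $789.57
  Apr: +$789.57 − $4,855.74 → -$3,276.60
  May: +$789.57 → -$2,487.03
  Jun: +$789.57 → -$1,697.46
  Jul: +$789.57 − $1,748.82 → -$2,656.71
  Aug: +$789.57 → -$1,867.14
  Sep: +$789.57 → -$1,077.57
  Oct: +$789.57 − $2,124.42 → -$2,412.42
  Nov: +$789.57 → -$1,622.85
  Dec: +$789.57 → -$833.28
  Jan: +$789.57 − $745.86 → -$789.57
  Feb: +$789.57 → $0.00
Lowest trial balance = -$3,276.60 (Apr)
Initial deposit = cushion − low point = $1,579.14 − (-$3,276.60) = $4,855.74

$4,855.74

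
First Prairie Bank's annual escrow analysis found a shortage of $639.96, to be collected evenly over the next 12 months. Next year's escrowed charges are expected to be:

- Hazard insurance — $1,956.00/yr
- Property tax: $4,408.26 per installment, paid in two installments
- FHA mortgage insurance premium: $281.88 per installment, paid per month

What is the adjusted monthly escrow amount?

Hazard insurance — $1,956.00 annually
Property tax — $4,408.26 × 2 = $8,816.52 annually
FHA mortgage insurance premium — $281.88 × 12 = $3,382.56 annually
Total per year = $14,155.08
Monthly escrow = $14,155.08 ÷ 12 = $1,179.59
Shortage spread = $639.96 / 12 = $53.33/mo
New monthly escrow = $1,179.59 + $53.33 = $1,232.92

$1,232.92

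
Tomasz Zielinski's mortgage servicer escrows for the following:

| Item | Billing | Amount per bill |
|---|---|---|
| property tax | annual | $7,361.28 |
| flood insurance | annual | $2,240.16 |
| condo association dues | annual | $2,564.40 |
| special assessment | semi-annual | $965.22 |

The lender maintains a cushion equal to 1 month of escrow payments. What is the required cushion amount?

Property tax = $7,361.28
Flood insurance = $2,240.16
Condo association dues = $2,564.40
Special assessment = $965.22 × 2 = $1,930.44
Combined annual = $7,361.28 + $2,240.16 + $2,564.40 + $1,930.44 = $14,096.28
Base monthly escrow = $14,096.28 ÷ 12 = $1,174.69
Reserve = 1 × $1,174.69 = $1,174.69

$1,174.69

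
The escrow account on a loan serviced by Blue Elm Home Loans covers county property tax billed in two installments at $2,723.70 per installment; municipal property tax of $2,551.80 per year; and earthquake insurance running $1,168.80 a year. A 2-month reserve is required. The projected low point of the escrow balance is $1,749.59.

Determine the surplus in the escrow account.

$221.59

County property tax = $2,723.70 × 2 = $5,447.40/yr
Municipal property tax = $2,551.80/yr
Earthquake insurance = $1,168.80/yr
Total per year = $5,447.40 + $2,551.80 + $1,168.80 = $9,168.00
Monthly = $9,168.00 / 12 = $764.00
Required reserve = 2 × $764.00 = $1,528.00
Excess over cushion: $1,749.59 − $1,528.00 = $221.59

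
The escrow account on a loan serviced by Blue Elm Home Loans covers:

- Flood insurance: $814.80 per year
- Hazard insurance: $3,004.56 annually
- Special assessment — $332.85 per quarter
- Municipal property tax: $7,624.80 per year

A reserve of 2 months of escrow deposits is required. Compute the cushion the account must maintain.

Flood insurance = $814.80 per year
Hazard insurance = $3,004.56 per year
Special assessment = $332.85 × 4 = $1,331.40 per year
Municipal property tax = $7,624.80 per year
Yearly total = $814.80 + $3,004.56 + $1,331.40 + $7,624.80 = $12,775.56
Monthly = $12,775.56 / 12 = $1,064.63
Cushion = 2 × $1,064.63 = $2,129.26

$2,129.26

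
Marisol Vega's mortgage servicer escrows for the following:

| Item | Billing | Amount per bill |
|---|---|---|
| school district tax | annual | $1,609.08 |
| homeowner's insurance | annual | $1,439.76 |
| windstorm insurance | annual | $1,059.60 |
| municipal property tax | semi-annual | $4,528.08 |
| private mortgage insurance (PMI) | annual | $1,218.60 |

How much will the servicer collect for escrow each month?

$1,198.60

School district tax: $1,609.08 annually
Homeowner's insurance: $1,439.76 annually
Windstorm insurance: $1,059.60 annually
Municipal property tax: $4,528.08 × 2 = $9,056.16 annually
Private mortgage insurance (PMI): $1,218.60 annually
Annual escrow total = $1,609.08 + $1,439.76 + $1,059.60 + $9,056.16 + $1,218.60 = $14,383.20
Monthly escrow = $14,383.20 ÷ 12 = $1,198.60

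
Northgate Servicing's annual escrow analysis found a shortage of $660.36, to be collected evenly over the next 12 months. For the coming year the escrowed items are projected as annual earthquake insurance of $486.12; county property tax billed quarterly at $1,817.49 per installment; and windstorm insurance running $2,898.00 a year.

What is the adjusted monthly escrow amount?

$942.87

Earthquake insurance = $486.12/yr
County property tax = $1,817.49 × 4 = $7,269.96/yr
Windstorm insurance = $2,898.00/yr
Total per year = $486.12 + $7,269.96 + $2,898.00 = $10,654.08
Base monthly escrow = $10,654.08 / 12 = $887.84
Shortage spread = $660.36 ÷ 12 = $55.03/mo
Adjusted monthly = $887.84 + $55.03 = $942.87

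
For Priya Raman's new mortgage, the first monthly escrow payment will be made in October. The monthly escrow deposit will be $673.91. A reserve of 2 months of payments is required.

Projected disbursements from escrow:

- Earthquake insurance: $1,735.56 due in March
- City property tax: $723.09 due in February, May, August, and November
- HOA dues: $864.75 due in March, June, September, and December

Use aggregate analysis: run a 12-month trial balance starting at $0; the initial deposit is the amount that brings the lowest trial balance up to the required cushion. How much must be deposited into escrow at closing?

Cushion = 2 × $673.91 = $1,347.82
Trial balance (start $0, +$673.91 each month, − disbursements):
  Oct: +$673.91 → $673.91
  Nov: +$673.91 − $723.09 → $624.73
  Dec: +$673.91 − $864.75 → $433.89
  Jan: +$673.91 → $1,107.80
  Feb: +$673.91 − $723.09 → $1,058.62
  Mar: +$673.91 − $2,600.31 → -$867.78
  Apr: +$673.91 → -$193.87
  May: +$673.91 − $723.09 → -$243.05
  Jun: +$673.91 − $864.75 → -$433.89
  Jul: +$673.91 → $240.02
  Aug: +$673.91 − $723.09 → $190.84
  Sep: +$673.91 − $864.75 → $0.00
Lowest trial balance = -$867.78 (Mar)
Initial deposit = cushion − low point = $1,347.82 − (-$867.78) = $2,215.60

$2,215.60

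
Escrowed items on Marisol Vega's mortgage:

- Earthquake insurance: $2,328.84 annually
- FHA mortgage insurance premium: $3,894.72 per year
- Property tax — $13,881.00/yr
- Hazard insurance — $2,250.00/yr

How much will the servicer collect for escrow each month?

Earthquake insurance — $2,328.84
FHA mortgage insurance premium — $3,894.72
Property tax — $13,881.00
Hazard insurance — $2,250.00
Yearly total = $2,328.84 + $3,894.72 + $13,881.00 + $2,250.00 = $22,354.56
Monthly escrow = $22,354.56 ÷ 12 = $1,862.88

$1,862.88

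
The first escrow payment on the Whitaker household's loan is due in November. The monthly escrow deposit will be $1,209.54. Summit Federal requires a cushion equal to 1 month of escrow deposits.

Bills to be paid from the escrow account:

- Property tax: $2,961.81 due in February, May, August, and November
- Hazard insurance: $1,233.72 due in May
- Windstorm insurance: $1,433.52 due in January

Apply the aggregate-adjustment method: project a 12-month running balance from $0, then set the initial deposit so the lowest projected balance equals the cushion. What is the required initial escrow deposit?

$4,295.43

Cushion = 1 × $1,209.54 = $1,209.54
Trial balance (start $0, +$1,209.54 each month, − disbursements):
  Nov: +$1,209.54 − $2,961.81 → -$1,752.27
  Dec: +$1,209.54 → -$542.73
  Jan: +$1,209.54 − $1,433.52 → -$766.71
  Feb: +$1,209.54 − $2,961.81 → -$2,518.98
  Mar: +$1,209.54 → -$1,309.44
  Apr: +$1,209.54 → -$99.90
  May: +$1,209.54 − $4,195.53 → -$3,085.89
  Jun: +$1,209.54 → -$1,876.35
  Jul: +$1,209.54 → -$666.81
  Aug: +$1,209.54 − $2,961.81 → -$2,419.08
  Sep: +$1,209.54 → -$1,209.54
  Oct: +$1,209.54 → $0.00
Lowest trial balance = -$3,085.89 (May)
Initial deposit = cushion − low point = $1,209.54 − (-$3,085.89) = $4,295.43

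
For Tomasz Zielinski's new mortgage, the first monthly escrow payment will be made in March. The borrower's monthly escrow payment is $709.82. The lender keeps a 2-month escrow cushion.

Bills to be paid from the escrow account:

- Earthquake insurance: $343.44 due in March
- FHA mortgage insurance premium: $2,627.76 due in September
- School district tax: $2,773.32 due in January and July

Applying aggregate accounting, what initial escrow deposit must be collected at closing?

$2,195.42

Cushion = 2 × $709.82 = $1,419.64
Trial balance (start $0, +$709.82 each month, − disbursements):
  Mar: +$709.82 − $343.44 → $366.38
  Apr: +$709.82 → $1,076.20
  May: +$709.82 → $1,786.02
  Jun: +$709.82 → $2,495.84
  Jul: +$709.82 − $2,773.32 → $432.34
  Aug: +$709.82 → $1,142.16
  Sep: +$709.82 − $2,627.76 → -$775.78
  Oct: +$709.82 → -$65.96
  Nov: +$709.82 → $643.86
  Dec: +$709.82 → $1,353.68
  Jan: +$709.82 − $2,773.32 → -$709.82
  Feb: +$709.82 → $0.00
Lowest trial balance = -$775.78 (Sep)
Initial deposit = cushion − low point = $1,419.64 − (-$775.78) = $2,195.42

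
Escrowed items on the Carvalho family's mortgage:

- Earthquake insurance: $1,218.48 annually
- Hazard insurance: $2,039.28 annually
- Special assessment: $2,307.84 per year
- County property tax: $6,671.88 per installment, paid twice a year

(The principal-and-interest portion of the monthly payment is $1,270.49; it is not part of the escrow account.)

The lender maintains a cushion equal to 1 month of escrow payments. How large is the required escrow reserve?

Earthquake insurance = $1,218.48
Hazard insurance = $2,039.28
Special assessment = $2,307.84
County property tax = $6,671.88 × 2 = $13,343.76
Annual escrow total = $1,218.48 + $2,039.28 + $2,307.84 + $13,343.76 = $18,909.36
Per month = $18,909.36 / 12 = $1,575.78
Cushion = 1 × $1,575.78 = $1,575.78

$1,575.78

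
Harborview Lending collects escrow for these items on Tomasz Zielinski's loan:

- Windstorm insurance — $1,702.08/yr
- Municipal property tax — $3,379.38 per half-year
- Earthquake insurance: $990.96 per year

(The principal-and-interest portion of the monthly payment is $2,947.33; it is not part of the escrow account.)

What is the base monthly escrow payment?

$787.65

Windstorm insurance = $1,702.08
Municipal property tax = $3,379.38 × 2 = $6,758.76
Earthquake insurance = $990.96
Total annual escrow = $1,702.08 + $6,758.76 + $990.96 = $9,451.80
Per month = $9,451.80 / 12 = $787.65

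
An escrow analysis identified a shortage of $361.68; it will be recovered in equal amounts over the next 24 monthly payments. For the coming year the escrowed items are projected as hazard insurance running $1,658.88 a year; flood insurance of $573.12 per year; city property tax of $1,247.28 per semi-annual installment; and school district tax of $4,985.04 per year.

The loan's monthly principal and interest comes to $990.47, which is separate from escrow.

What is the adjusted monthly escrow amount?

$824.37

Hazard insurance: $1,658.88
Flood insurance: $573.12
City property tax: $1,247.28 × 2 = $2,494.56
School district tax: $4,985.04
Annual escrow total = $1,658.88 + $573.12 + $2,494.56 + $4,985.04 = $9,711.60
Base monthly escrow = $9,711.60 / 12 = $809.30
Shortage spread = $361.68 / 24 = $15.07/mo
Adjusted monthly = $809.30 + $15.07 = $824.37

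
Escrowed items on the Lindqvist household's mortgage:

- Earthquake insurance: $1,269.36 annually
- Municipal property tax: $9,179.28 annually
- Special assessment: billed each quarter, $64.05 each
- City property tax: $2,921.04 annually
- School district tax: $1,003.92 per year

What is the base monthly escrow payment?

Earthquake insurance = $1,269.36
Municipal property tax = $9,179.28
Special assessment = $64.05 × 4 = $256.20
City property tax = $2,921.04
School district tax = $1,003.92
Total annual escrow = $1,269.36 + $9,179.28 + $256.20 + $2,921.04 + $1,003.92 = $14,629.80
Base monthly escrow = $14,629.80 ÷ 12 = $1,219.15

$1,219.15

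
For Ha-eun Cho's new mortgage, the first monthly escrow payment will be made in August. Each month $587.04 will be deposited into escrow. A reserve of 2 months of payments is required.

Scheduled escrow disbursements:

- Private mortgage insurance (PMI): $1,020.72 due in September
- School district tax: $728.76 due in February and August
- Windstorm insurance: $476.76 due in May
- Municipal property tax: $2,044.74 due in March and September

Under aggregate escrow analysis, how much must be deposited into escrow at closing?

$3,794.22

Cushion = 2 × $587.04 = $1,174.08
Trial balance (start $0, +$587.04 each month, − disbursements):
  Aug: +$587.04 − $728.76 → -$141.72
  Sep: +$587.04 − $3,065.46 → -$2,620.14
  Oct: +$587.04 → -$2,033.10
  Nov: +$587.04 → -$1,446.06
  Dec: +$587.04 → -$859.02
  Jan: +$587.04 → -$271.98
  Feb: +$587.04 − $728.76 → -$413.70
  Mar: +$587.04 − $2,044.74 → -$1,871.40
  Apr: +$587.04 → -$1,284.36
  May: +$587.04 − $476.76 → -$1,174.08
  Jun: +$587.04 → -$587.04
  Jul: +$587.04 → $0.00
Lowest trial balance = -$2,620.14 (Sep)
Initial deposit = cushion − low point = $1,174.08 − (-$2,620.14) = $3,794.22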